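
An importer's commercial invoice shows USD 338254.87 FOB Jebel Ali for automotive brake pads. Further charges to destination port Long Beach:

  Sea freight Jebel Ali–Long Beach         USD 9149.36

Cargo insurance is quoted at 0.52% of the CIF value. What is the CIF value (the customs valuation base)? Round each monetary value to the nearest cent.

Let C be the CIF value. C = FOB price + freight + 0.52% × C
C − 0.52% × C = 338254.87 + 9149.36
0.9948 × C = 347404.23
C = 347404.23 / 0.9948 = 349220.17
Insurance premium = 0.52% × 349220.17 = 1815.94

CIF value: USD 349220.17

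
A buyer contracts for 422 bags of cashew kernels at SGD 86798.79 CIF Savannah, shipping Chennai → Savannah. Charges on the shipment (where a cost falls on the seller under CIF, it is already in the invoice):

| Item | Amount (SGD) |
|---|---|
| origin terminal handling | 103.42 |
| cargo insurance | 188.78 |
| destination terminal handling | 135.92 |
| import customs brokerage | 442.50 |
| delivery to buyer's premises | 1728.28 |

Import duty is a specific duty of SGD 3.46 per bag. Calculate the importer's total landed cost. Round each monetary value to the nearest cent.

Total landed cost: SGD 90565.61

CIF: the seller pays costs through ocean freight and marine insurance to the destination port.
Already in the invoice (seller's account under CIF): origin terminal, insurance — exclude.
The CIF price already equals the CIF value: 86798.79
Import duty = 422 × 3.46 = 1460.12
Buyer bears: destination terminal 135.92 + brokerage 442.50 + delivery 1728.28 + duty 1460.12 = 3766.82
Landed cost = invoice 86798.79 + 3766.82 = 90565.61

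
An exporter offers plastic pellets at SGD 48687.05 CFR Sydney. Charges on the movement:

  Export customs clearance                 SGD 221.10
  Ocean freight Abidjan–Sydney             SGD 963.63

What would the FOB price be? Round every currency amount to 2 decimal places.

FOB price: SGD 47723.42

Not relevant to the conversion: export clearance — on the seller under both CFR and FOB; already in the CFR price and stays in the FOB price.
From CFR to FOB, the seller no longer bears: freight.
FOB price = 48687.05 − 963.63 = 47723.42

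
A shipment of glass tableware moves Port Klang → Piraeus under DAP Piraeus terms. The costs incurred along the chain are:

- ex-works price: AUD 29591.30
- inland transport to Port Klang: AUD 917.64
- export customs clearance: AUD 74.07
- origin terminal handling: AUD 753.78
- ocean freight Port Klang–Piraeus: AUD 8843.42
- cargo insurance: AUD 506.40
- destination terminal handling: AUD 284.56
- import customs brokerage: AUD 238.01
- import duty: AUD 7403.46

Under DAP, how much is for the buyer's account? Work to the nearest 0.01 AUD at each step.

Buyer's account: AUD 7641.47

DAP: the seller bears all costs to the named destination except import duty and clearance.
Seller's account: goods 29591.30 + inland to port 917.64 + export clearance 74.07 + origin terminal 753.78 + freight 8843.42 + insurance 506.40 + destination terminal 284.56 = 40971.17
Buyer's account: brokerage 238.01 + duty 7403.46 = 7641.47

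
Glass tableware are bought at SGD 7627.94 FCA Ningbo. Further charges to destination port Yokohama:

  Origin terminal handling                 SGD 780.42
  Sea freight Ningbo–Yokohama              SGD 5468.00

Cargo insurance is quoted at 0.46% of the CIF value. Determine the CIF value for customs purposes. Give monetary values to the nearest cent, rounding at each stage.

Let C be the CIF value. C = FCA price + pre-shipment costs + freight + 0.46% × C
C − 0.46% × C = 7627.94 + 780.42 + 5468.00
0.9954 × C = 13876.36
C = 13876.36 / 0.9954 = 13940.49
Insurance premium = 0.46% × 13940.49 = 64.13

CIF value: SGD 13940.49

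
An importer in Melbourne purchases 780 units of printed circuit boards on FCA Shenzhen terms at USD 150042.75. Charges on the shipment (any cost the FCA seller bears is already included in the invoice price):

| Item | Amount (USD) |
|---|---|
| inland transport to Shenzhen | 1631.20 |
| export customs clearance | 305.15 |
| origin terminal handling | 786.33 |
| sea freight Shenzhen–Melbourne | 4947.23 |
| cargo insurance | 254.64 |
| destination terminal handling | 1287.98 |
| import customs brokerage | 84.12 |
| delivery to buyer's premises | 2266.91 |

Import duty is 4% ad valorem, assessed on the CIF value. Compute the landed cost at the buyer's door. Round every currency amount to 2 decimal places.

FCA: the seller delivers export-cleared goods to the carrier; the buyer bears costs from that point.
Already in the invoice (seller's account under FCA): inland to port, export clearance — exclude.
CIF value = FCA price + origin terminal + freight + insurance = 150042.75 + 786.33 + 4947.23 + 254.64 = 156030.95
Import duty = 156030.95 × 4% = 6241.24
Buyer bears: origin terminal 786.33 + freight 4947.23 + insurance 254.64 + destination terminal 1287.98 + brokerage 84.12 + delivery 2266.91 + duty 6241.24 = 15868.45
Landed cost = invoice 150042.75 + 15868.45 = 165911.20

Total landed cost: USD 165911.20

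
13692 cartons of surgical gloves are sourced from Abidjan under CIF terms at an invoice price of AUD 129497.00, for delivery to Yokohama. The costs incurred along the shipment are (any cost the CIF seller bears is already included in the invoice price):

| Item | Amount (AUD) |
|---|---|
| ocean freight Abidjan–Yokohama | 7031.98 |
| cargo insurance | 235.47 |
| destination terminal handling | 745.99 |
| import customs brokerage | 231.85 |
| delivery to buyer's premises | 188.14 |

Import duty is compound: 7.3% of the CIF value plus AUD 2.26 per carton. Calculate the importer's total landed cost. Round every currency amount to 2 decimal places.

CIF: the seller pays costs through ocean freight and marine insurance to the destination port.
Already in the invoice (seller's account under CIF): freight, insurance — exclude.
The CIF price already equals the CIF value: 129497.00
Ad valorem component: 129497.00 × 7.3% = 9453.28
Specific component: 13692 × 2.26 = 30943.92
Import duty = 9453.28 + 30943.92 = 40397.20
Buyer bears: destination terminal 745.99 + brokerage 231.85 + delivery 188.14 + duty 40397.20 = 41563.18
Landed cost = invoice 129497.00 + 41563.18 = 171060.18

Total landed cost: AUD 171060.18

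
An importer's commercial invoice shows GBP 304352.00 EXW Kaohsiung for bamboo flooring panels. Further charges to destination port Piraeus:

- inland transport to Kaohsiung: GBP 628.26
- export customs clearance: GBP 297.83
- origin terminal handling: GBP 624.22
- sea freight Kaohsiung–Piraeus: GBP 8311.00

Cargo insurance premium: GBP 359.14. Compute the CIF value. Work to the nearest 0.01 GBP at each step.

CIF = EXW price + pre-shipment costs + freight + insurance
CIF = 304352.00 + 628.26 + 297.83 + 624.22 + 8311.00 + 359.14 = 314572.45

CIF value: GBP 314572.45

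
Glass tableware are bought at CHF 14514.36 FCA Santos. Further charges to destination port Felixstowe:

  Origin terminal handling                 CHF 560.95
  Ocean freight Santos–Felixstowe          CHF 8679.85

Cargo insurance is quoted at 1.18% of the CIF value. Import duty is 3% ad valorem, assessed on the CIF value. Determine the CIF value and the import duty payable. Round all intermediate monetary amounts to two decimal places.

Let C be the CIF value. C = FCA price + pre-shipment costs + freight + 1.18% × C
C − 1.18% × C = 14514.36 + 560.95 + 8679.85
0.9882 × C = 23755.16
C = 23755.16 / 0.9882 = 24038.82
Insurance premium = 1.18% × 24038.82 = 283.66
Import duty = 24038.82 × 3% = 721.16

CIF value: CHF 24038.82; import duty: CHF 721.16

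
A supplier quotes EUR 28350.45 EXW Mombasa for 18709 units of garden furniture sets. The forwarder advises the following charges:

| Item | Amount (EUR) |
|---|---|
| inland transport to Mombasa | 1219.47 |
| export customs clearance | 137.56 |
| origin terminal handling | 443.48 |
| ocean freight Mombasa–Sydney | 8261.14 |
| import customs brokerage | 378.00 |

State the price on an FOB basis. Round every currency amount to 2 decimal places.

Not relevant to the conversion: brokerage, freight — on the buyer under both terms; not part of either seller's price.
From EXW to FOB, the seller additionally bears: inland to port, export clearance, origin terminal.
FOB price = 28350.45 + 1219.47 + 137.56 + 443.48 = 30150.96

FOB price: EUR 30150.96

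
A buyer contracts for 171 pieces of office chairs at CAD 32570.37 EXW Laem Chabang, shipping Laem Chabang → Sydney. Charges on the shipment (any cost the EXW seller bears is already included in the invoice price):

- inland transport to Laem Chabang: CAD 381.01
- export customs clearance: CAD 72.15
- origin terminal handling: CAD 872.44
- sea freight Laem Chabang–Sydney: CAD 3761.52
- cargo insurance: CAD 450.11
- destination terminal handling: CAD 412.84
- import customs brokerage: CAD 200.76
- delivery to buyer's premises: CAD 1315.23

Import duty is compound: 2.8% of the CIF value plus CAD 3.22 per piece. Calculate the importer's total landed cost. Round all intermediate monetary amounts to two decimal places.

EXW: the seller makes goods available at their premises; the buyer bears all onward costs.
CIF value = EXW price + inland to port + export clearance + origin terminal + freight + insurance = 32570.37 + 381.01 + 72.15 + 872.44 + 3761.52 + 450.11 = 38107.60
Ad valorem component: 38107.60 × 2.8% = 1067.01
Specific component: 171 × 3.22 = 550.62
Import duty = 1067.01 + 550.62 = 1617.63
Buyer bears: inland to port 381.01 + export clearance 72.15 + origin terminal 872.44 + freight 3761.52 + insurance 450.11 + destination terminal 412.84 + brokerage 200.76 + delivery 1315.23 + duty 1617.63 = 9083.69
Landed cost = invoice 32570.37 + 9083.69 = 41654.06

Total landed cost: CAD 41654.06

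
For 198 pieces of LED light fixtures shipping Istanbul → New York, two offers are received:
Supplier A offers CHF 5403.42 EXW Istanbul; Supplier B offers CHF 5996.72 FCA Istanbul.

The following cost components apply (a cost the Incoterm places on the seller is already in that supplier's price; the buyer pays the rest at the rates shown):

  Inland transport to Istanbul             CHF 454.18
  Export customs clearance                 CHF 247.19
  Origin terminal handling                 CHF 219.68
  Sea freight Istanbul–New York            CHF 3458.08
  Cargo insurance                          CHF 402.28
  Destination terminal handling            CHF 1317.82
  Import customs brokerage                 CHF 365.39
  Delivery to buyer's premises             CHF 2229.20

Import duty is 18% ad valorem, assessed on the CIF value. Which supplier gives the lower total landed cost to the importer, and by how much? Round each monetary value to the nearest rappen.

Supplier B is cheaper by CHF 127.52

Supplier A (EXW):
CIF value = EXW price + inland to port + export clearance + origin terminal + freight + insurance = 5403.42 + 454.18 + 247.19 + 219.68 + 3458.08 + 402.28 = 10184.83
Import duty = 10184.83 × 18% = 1833.27
Buyer bears (A): 454.18 + 247.19 + 219.68 + 3458.08 + 402.28 + 1317.82 + 365.39 + 2229.20 = 8693.82
Landed cost (A) = invoice 5403.42 + 8693.82 + duty 1833.27 = 15930.51
Supplier B (FCA):
CIF value = FCA price + origin terminal + freight + insurance = 5996.72 + 219.68 + 3458.08 + 402.28 = 10076.76
Import duty = 10076.76 × 18% = 1813.82
Buyer bears (B): 219.68 + 3458.08 + 402.28 + 1317.82 + 365.39 + 2229.20 = 7992.45
Landed cost (B) = invoice 5996.72 + 7992.45 + duty 1813.82 = 15802.99
Difference = |15930.51 − 15802.99| = 127.52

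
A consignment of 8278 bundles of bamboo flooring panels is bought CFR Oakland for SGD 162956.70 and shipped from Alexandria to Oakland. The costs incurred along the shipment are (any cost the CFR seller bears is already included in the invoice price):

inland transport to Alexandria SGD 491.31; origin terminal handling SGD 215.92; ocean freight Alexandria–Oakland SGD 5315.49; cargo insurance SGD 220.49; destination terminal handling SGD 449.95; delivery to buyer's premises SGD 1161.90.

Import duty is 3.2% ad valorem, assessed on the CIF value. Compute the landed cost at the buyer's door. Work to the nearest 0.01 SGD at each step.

Total landed cost: SGD 170010.71

CFR: the seller pays costs through ocean freight to the destination port, but not insurance.
Already in the invoice (seller's account under CFR): inland to port, origin terminal, freight — exclude.
CIF value = CFR price + insurance = 162956.70 + 220.49 = 163177.19
Import duty = 163177.19 × 3.2% = 5221.67
Buyer bears: insurance 220.49 + destination terminal 449.95 + delivery 1161.90 + duty 5221.67 = 7054.01
Landed cost = invoice 162956.70 + 7054.01 = 170010.71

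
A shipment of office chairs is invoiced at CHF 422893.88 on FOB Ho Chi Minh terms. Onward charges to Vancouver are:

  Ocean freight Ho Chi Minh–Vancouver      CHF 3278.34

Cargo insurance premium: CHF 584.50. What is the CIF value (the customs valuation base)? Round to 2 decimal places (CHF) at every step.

CIF value: CHF 426756.72

CIF = FOB price + freight + insurance
CIF = 422893.88 + 3278.34 + 584.50 = 426756.72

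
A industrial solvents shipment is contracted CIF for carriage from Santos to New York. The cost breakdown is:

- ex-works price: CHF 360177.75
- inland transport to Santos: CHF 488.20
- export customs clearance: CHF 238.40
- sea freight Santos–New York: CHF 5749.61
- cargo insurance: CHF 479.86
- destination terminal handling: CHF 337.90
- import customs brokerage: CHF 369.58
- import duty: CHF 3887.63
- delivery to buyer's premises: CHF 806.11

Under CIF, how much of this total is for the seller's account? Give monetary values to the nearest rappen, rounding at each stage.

Seller's account: CHF 367133.82

CIF: the seller pays costs through ocean freight and marine insurance to the destination port.
Seller's account: goods 360177.75 + inland to port 488.20 + export clearance 238.40 + freight 5749.61 + insurance 479.86 = 367133.82
Buyer's account: destination terminal 337.90 + brokerage 369.58 + duty 3887.63 + delivery 806.11 = 5401.22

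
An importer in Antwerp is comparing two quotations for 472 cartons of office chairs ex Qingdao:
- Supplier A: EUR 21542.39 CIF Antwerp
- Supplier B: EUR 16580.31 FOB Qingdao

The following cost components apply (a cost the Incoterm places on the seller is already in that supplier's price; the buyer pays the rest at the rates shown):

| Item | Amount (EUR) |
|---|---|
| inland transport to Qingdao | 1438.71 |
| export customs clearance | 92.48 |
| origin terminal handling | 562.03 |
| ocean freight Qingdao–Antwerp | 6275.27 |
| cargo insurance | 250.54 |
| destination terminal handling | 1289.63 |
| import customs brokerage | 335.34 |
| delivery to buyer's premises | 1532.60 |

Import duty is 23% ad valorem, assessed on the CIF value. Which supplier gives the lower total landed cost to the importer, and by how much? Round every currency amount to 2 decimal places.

Supplier A is cheaper by EUR 1923.39

Supplier A (CIF):
The CIF price already equals the CIF value: 21542.39
Import duty = 21542.39 × 23% = 4954.75
Buyer bears (A): 1289.63 + 335.34 + 1532.60 = 3157.57
Landed cost (A) = invoice 21542.39 + 3157.57 + duty 4954.75 = 29654.71
Supplier B (FOB):
CIF value = FOB price + freight + insurance = 16580.31 + 6275.27 + 250.54 = 23106.12
Import duty = 23106.12 × 23% = 5314.41
Buyer bears (B): 6275.27 + 250.54 + 1289.63 + 335.34 + 1532.60 = 9683.38
Landed cost (B) = invoice 16580.31 + 9683.38 + duty 5314.41 = 31578.10
Difference = |29654.71 − 31578.10| = 1923.39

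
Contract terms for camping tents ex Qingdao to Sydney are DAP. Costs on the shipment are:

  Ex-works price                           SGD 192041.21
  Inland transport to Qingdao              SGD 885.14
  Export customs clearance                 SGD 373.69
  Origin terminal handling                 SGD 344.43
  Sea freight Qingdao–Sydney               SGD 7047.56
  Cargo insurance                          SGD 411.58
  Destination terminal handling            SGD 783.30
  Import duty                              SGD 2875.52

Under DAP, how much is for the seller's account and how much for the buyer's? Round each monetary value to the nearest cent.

DAP: the seller bears all costs to the named destination except import duty and clearance.
Seller's account: goods 192041.21 + inland to port 885.14 + export clearance 373.69 + origin terminal 344.43 + freight 7047.56 + insurance 411.58 + destination terminal 783.30 = 201886.91
Buyer's account: duty 2875.52 = 2875.52

Seller: SGD 201886.91; buyer: SGD 2875.52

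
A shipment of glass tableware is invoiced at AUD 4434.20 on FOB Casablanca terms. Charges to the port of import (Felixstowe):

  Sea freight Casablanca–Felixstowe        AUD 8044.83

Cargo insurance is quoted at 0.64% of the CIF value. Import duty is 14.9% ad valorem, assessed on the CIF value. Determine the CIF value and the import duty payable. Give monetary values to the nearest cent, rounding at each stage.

CIF value: AUD 12559.41; import duty: AUD 1871.35

Let C be the CIF value. C = FOB price + freight + 0.64% × C
C − 0.64% × C = 4434.20 + 8044.83
0.9936 × C = 12479.03
C = 12479.03 / 0.9936 = 12559.41
Insurance premium = 0.64% × 12559.41 = 80.38
Import duty = 12559.41 × 14.9% = 1871.35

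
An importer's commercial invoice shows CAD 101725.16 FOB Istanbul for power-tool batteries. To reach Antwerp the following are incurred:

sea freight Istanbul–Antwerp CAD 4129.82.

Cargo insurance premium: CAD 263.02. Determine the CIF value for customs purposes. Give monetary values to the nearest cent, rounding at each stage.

CIF = FOB price + freight + insurance
CIF = 101725.16 + 4129.82 + 263.02 = 106118.00

CIF value: CAD 106118.00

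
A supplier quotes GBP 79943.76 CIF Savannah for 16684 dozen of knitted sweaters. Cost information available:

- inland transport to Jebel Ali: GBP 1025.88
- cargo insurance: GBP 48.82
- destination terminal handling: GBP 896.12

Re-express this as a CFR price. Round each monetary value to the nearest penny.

Not relevant to the conversion: inland to port — on the seller under both CIF and CFR; already in the CIF price and stays in the CFR price. destination terminal — on the buyer under both terms; not part of either seller's price.
From CIF to CFR, the seller no longer bears: insurance.
CFR price = 79943.76 − 48.82 = 79894.94

CFR price: GBP 79894.94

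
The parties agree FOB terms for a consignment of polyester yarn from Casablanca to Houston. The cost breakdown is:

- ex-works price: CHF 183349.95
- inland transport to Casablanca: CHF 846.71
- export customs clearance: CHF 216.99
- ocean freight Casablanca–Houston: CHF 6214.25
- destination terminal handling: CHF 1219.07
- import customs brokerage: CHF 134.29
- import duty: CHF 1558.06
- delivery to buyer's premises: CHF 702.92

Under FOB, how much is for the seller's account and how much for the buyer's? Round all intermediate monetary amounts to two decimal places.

FOB: the seller bears costs until goods are on board at the origin port; the buyer bears freight, insurance and all costs thereafter.
Seller's account: goods 183349.95 + inland to port 846.71 + export clearance 216.99 = 184413.65
Buyer's account: freight 6214.25 + destination terminal 1219.07 + brokerage 134.29 + duty 1558.06 + delivery 702.92 = 9828.59

Seller: CHF 184413.65; buyer: CHF 9828.59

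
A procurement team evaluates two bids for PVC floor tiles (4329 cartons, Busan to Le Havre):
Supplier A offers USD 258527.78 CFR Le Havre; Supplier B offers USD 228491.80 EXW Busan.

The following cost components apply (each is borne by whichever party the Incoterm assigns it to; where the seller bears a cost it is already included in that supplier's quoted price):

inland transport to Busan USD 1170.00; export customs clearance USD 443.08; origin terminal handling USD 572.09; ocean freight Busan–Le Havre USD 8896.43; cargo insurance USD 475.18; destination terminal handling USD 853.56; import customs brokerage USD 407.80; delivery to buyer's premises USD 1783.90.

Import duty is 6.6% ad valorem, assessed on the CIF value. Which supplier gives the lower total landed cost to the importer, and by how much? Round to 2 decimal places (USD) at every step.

Supplier B is cheaper by USD 20205.37

Supplier A (CFR):
CIF value = CFR price + insurance = 258527.78 + 475.18 = 259002.96
Import duty = 259002.96 × 6.6% = 17094.20
Buyer bears (A): 475.18 + 853.56 + 407.80 + 1783.90 = 3520.44
Landed cost (A) = invoice 258527.78 + 3520.44 + duty 17094.20 = 279142.42
Supplier B (EXW):
CIF value = EXW price + inland to port + export clearance + origin terminal + freight + insurance = 228491.80 + 1170.00 + 443.08 + 572.09 + 8896.43 + 475.18 = 240048.58
Import duty = 240048.58 × 6.6% = 15843.21
Buyer bears (B): 1170.00 + 443.08 + 572.09 + 8896.43 + 475.18 + 853.56 + 407.80 + 1783.90 = 14602.04
Landed cost (B) = invoice 228491.80 + 14602.04 + duty 15843.21 = 258937.05
Difference = |279142.42 − 258937.05| = 20205.37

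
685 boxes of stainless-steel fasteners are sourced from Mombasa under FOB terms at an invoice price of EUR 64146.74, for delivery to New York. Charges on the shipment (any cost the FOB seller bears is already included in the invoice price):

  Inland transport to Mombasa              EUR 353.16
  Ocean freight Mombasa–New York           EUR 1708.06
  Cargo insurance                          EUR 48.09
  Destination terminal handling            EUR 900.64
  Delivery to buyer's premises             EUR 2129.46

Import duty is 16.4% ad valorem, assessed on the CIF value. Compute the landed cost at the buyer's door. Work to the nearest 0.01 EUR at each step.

FOB: the seller bears costs until goods are on board at the origin port; the buyer bears freight, insurance and all costs thereafter.
Already in the invoice (seller's account under FOB): inland to port — exclude.
CIF value = FOB price + freight + insurance = 64146.74 + 1708.06 + 48.09 = 65902.89
Import duty = 65902.89 × 16.4% = 10808.07
Buyer bears: freight 1708.06 + insurance 48.09 + destination terminal 900.64 + delivery 2129.46 + duty 10808.07 = 15594.32
Landed cost = invoice 64146.74 + 15594.32 = 79741.06

Total landed cost: EUR 79741.06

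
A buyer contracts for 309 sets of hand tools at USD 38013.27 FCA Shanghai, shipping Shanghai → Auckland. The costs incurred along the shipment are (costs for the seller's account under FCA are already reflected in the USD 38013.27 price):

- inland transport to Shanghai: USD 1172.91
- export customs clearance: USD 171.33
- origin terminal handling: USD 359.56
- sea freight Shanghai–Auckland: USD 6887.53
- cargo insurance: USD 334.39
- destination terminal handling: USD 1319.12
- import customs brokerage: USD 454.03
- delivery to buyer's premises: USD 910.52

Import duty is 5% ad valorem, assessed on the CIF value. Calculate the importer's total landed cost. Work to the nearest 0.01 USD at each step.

Total landed cost: USD 50558.16

FCA: the seller delivers export-cleared goods to the carrier; the buyer bears costs from that point.
Already in the invoice (seller's account under FCA): inland to port, export clearance — exclude.
CIF value = FCA price + origin terminal + freight + insurance = 38013.27 + 359.56 + 6887.53 + 334.39 = 45594.75
Import duty = 45594.75 × 5% = 2279.74
Buyer bears: origin terminal 359.56 + freight 6887.53 + insurance 334.39 + destination terminal 1319.12 + brokerage 454.03 + delivery 910.52 + duty 2279.74 = 12544.89
Landed cost = invoice 38013.27 + 12544.89 = 50558.16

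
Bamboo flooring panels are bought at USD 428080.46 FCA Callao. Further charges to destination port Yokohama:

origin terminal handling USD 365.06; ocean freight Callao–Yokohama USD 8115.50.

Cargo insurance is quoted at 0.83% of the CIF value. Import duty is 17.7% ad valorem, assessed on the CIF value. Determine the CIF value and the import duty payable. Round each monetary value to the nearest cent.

CIF value: USD 440214.80; import duty: USD 77918.02

Let C be the CIF value. C = FCA price + pre-shipment costs + freight + 0.83% × C
C − 0.83% × C = 428080.46 + 365.06 + 8115.50
0.9917 × C = 436561.02
C = 436561.02 / 0.9917 = 440214.80
Insurance premium = 0.83% × 440214.80 = 3653.78
Import duty = 440214.80 × 17.7% = 77918.02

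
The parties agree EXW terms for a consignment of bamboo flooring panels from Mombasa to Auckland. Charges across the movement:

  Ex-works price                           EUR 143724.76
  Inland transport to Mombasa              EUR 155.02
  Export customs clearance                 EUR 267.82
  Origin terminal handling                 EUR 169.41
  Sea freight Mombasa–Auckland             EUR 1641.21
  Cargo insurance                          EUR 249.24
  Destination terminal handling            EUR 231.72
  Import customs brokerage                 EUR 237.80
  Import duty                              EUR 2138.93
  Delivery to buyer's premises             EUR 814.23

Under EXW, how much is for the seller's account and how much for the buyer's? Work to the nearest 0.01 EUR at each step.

EXW: the seller makes goods available at their premises; the buyer bears all onward costs.
Seller's account: goods 143724.76 = 143724.76
Buyer's account: inland to port 155.02 + export clearance 267.82 + origin terminal 169.41 + freight 1641.21 + insurance 249.24 + destination terminal 231.72 + brokerage 237.80 + duty 2138.93 + delivery 814.23 = 5905.38

Seller: EUR 143724.76; buyer: EUR 5905.38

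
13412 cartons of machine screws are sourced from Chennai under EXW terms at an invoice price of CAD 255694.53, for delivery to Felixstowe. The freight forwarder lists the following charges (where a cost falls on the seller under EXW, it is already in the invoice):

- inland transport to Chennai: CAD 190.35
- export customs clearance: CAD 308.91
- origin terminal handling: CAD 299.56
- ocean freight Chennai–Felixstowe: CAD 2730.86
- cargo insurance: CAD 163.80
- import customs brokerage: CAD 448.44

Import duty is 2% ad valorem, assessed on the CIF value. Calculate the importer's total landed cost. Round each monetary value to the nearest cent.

Total landed cost: CAD 265024.21

EXW: the seller makes goods available at their premises; the buyer bears all onward costs.
CIF value = EXW price + inland to port + export clearance + origin terminal + freight + insurance = 255694.53 + 190.35 + 308.91 + 299.56 + 2730.86 + 163.80 = 259388.01
Import duty = 259388.01 × 2% = 5187.76
Buyer bears: inland to port 190.35 + export clearance 308.91 + origin terminal 299.56 + freight 2730.86 + insurance 163.80 + brokerage 448.44 + duty 5187.76 = 9329.68
Landed cost = invoice 255694.53 + 9329.68 = 265024.21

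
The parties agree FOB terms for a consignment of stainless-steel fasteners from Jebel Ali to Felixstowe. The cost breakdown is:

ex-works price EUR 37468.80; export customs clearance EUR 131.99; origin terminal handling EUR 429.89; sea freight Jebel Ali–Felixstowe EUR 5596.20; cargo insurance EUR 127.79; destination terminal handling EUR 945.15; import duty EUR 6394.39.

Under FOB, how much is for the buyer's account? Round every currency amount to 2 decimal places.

Buyer's account: EUR 13063.53

FOB: the seller bears costs until goods are on board at the origin port; the buyer bears freight, insurance and all costs thereafter.
Seller's account: goods 37468.80 + export clearance 131.99 + origin terminal 429.89 = 38030.68
Buyer's account: freight 5596.20 + insurance 127.79 + destination terminal 945.15 + duty 6394.39 = 13063.53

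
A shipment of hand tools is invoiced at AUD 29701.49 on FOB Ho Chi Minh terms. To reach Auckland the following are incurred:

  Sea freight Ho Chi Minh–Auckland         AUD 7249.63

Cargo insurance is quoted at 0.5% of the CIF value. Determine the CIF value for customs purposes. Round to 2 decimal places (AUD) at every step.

Let C be the CIF value. C = FOB price + freight + 0.5% × C
C − 0.5% × C = 29701.49 + 7249.63
0.995 × C = 36951.12
C = 36951.12 / 0.995 = 37136.80
Insurance premium = 0.5% × 37136.80 = 185.68

CIF value: AUD 37136.80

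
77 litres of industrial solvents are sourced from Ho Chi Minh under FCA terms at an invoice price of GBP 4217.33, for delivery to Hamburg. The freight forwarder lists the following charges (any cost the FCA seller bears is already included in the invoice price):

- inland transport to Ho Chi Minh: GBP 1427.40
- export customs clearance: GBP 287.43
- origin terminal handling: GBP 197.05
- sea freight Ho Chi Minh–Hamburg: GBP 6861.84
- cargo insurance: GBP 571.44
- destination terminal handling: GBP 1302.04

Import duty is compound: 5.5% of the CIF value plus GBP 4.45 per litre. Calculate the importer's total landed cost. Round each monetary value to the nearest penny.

FCA: the seller delivers export-cleared goods to the carrier; the buyer bears costs from that point.
Already in the invoice (seller's account under FCA): inland to port, export clearance — exclude.
CIF value = FCA price + origin terminal + freight + insurance = 4217.33 + 197.05 + 6861.84 + 571.44 = 11847.66
Ad valorem component: 11847.66 × 5.5% = 651.62
Specific component: 77 × 4.45 = 342.65
Import duty = 651.62 + 342.65 = 994.27
Buyer bears: origin terminal 197.05 + freight 6861.84 + insurance 571.44 + destination terminal 1302.04 + duty 994.27 = 9926.64
Landed cost = invoice 4217.33 + 9926.64 = 14143.97

Total landed cost: GBP 14143.97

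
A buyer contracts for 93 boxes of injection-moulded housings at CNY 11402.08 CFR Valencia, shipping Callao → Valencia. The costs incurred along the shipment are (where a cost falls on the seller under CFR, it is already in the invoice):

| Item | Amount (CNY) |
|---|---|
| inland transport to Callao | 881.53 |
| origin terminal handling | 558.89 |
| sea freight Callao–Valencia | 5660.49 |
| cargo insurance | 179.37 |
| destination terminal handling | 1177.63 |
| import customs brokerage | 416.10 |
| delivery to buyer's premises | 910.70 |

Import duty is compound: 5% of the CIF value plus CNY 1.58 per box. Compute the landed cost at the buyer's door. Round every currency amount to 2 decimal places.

Total landed cost: CNY 14811.89

CFR: the seller pays costs through ocean freight to the destination port, but not insurance.
Already in the invoice (seller's account under CFR): inland to port, origin terminal, freight — exclude.
CIF value = CFR price + insurance = 11402.08 + 179.37 = 11581.45
Ad valorem component: 11581.45 × 5% = 579.07
Specific component: 93 × 1.58 = 146.94
Import duty = 579.07 + 146.94 = 726.01
Buyer bears: insurance 179.37 + destination terminal 1177.63 + brokerage 416.10 + delivery 910.70 + duty 726.01 = 3409.81
Landed cost = invoice 11402.08 + 3409.81 = 14811.89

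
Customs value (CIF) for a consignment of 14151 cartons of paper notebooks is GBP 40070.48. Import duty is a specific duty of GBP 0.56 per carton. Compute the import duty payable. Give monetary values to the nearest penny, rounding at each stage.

Import duty = 14151 × 0.56 = 7924.56

Import duty: GBP 7924.56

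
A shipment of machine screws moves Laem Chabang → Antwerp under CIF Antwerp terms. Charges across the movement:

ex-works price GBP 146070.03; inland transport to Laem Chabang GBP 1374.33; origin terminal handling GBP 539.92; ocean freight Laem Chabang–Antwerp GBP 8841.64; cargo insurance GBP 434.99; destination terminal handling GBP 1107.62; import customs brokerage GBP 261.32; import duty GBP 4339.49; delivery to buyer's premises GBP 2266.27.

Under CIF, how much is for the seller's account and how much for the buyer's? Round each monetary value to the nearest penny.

Seller: GBP 157260.91; buyer: GBP 7974.70

CIF: the seller pays costs through ocean freight and marine insurance to the destination port.
Seller's account: goods 146070.03 + inland to port 1374.33 + origin terminal 539.92 + freight 8841.64 + insurance 434.99 = 157260.91
Buyer's account: destination terminal 1107.62 + brokerage 261.32 + duty 4339.49 + delivery 2266.27 = 7974.70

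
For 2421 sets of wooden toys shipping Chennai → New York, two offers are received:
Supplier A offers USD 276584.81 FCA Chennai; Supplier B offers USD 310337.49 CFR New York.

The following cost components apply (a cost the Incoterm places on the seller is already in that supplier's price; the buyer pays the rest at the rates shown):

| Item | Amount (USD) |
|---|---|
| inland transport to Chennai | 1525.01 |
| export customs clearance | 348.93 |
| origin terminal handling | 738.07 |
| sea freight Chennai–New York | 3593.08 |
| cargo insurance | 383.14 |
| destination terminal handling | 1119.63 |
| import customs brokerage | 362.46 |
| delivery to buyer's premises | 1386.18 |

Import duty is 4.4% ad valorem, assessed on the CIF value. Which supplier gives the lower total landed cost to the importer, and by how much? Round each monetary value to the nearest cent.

Supplier A (FCA):
CIF value = FCA price + origin terminal + freight + insurance = 276584.81 + 738.07 + 3593.08 + 383.14 = 281299.10
Import duty = 281299.10 × 4.4% = 12377.16
Buyer bears (A): 738.07 + 3593.08 + 383.14 + 1119.63 + 362.46 + 1386.18 = 7582.56
Landed cost (A) = invoice 276584.81 + 7582.56 + duty 12377.16 = 296544.53
Supplier B (CFR):
CIF value = CFR price + insurance = 310337.49 + 383.14 = 310720.63
Import duty = 310720.63 × 4.4% = 13671.71
Buyer bears (B): 383.14 + 1119.63 + 362.46 + 1386.18 = 3251.41
Landed cost (B) = invoice 310337.49 + 3251.41 + duty 13671.71 = 327260.61
Difference = |296544.53 − 327260.61| = 30716.08

Supplier A is cheaper by USD 30716.08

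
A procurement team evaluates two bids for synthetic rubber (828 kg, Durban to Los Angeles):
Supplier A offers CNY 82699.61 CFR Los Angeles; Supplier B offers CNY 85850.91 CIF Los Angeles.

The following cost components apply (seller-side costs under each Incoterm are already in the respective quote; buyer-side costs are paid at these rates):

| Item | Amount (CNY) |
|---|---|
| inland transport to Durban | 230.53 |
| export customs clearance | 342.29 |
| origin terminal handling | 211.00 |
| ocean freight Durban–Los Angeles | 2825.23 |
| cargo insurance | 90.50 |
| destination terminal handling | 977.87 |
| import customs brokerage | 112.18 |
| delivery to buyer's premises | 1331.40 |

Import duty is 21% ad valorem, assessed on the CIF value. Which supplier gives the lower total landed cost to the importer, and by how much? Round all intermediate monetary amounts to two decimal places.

Supplier A (CFR):
CIF value = CFR price + insurance = 82699.61 + 90.50 = 82790.11
Import duty = 82790.11 × 21% = 17385.92
Buyer bears (A): 90.50 + 977.87 + 112.18 + 1331.40 = 2511.95
Landed cost (A) = invoice 82699.61 + 2511.95 + duty 17385.92 = 102597.48
Supplier B (CIF):
The CIF price already equals the CIF value: 85850.91
Import duty = 85850.91 × 21% = 18028.69
Buyer bears (B): 977.87 + 112.18 + 1331.40 = 2421.45
Landed cost (B) = invoice 85850.91 + 2421.45 + duty 18028.69 = 106301.05
Difference = |102597.48 − 106301.05| = 3703.57

Supplier A is cheaper by CNY 3703.57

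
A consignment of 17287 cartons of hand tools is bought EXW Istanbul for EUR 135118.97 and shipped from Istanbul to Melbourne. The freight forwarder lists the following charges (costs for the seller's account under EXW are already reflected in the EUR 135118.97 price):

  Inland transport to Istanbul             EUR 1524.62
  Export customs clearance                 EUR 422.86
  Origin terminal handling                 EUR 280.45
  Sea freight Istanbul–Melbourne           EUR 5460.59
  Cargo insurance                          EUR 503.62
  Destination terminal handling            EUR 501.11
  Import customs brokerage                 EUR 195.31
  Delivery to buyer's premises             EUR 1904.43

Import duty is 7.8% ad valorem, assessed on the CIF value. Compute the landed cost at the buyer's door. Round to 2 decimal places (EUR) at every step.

Total landed cost: EUR 157090.23

EXW: the seller makes goods available at their premises; the buyer bears all onward costs.
CIF value = EXW price + inland to port + export clearance + origin terminal + freight + insurance = 135118.97 + 1524.62 + 422.86 + 280.45 + 5460.59 + 503.62 = 143311.11
Import duty = 143311.11 × 7.8% = 11178.27
Buyer bears: inland to port 1524.62 + export clearance 422.86 + origin terminal 280.45 + freight 5460.59 + insurance 503.62 + destination terminal 501.11 + brokerage 195.31 + delivery 1904.43 + duty 11178.27 = 21971.26
Landed cost = invoice 135118.97 + 21971.26 = 157090.23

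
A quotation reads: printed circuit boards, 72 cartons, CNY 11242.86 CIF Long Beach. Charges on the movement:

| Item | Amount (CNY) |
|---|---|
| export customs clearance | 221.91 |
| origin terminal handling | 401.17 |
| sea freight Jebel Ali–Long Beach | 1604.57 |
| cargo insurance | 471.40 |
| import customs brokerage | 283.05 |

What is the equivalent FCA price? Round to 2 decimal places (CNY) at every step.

FCA price: CNY 8765.72

Not relevant to the conversion: export clearance — on the seller under both CIF and FCA; already in the CIF price and stays in the FCA price. brokerage — on the buyer under both terms; not part of either seller's price.
From CIF to FCA, the seller no longer bears: origin terminal, freight, insurance.
FCA price = 11242.86 − 401.17 − 1604.57 − 471.40 = 8765.72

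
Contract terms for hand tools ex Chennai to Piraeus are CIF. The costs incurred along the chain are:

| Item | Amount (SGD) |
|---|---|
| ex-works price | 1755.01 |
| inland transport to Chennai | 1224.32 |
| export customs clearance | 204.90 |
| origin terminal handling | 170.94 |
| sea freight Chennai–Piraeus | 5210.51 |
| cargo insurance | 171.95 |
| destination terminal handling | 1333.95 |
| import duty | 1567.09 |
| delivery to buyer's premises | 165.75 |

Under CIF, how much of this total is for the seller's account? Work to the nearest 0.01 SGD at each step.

Seller's account: SGD 8737.63

CIF: the seller pays costs through ocean freight and marine insurance to the destination port.
Seller's account: goods 1755.01 + inland to port 1224.32 + export clearance 204.90 + origin terminal 170.94 + freight 5210.51 + insurance 171.95 = 8737.63
Buyer's account: destination terminal 1333.95 + duty 1567.09 + delivery 165.75 = 3066.79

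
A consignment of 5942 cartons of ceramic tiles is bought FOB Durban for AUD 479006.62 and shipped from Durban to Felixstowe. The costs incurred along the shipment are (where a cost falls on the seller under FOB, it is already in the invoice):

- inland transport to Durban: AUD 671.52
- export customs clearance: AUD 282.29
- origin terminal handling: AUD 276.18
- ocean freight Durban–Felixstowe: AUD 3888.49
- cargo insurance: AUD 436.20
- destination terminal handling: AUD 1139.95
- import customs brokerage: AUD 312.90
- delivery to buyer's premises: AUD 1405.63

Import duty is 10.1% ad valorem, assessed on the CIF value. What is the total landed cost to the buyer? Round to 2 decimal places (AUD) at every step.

FOB: the seller bears costs until goods are on board at the origin port; the buyer bears freight, insurance and all costs thereafter.
Already in the invoice (seller's account under FOB): inland to port, export clearance, origin terminal — exclude.
CIF value = FOB price + freight + insurance = 479006.62 + 3888.49 + 436.20 = 483331.31
Import duty = 483331.31 × 10.1% = 48816.46
Buyer bears: freight 3888.49 + insurance 436.20 + destination terminal 1139.95 + brokerage 312.90 + delivery 1405.63 + duty 48816.46 = 55999.63
Landed cost = invoice 479006.62 + 55999.63 = 535006.25

Total landed cost: AUD 535006.25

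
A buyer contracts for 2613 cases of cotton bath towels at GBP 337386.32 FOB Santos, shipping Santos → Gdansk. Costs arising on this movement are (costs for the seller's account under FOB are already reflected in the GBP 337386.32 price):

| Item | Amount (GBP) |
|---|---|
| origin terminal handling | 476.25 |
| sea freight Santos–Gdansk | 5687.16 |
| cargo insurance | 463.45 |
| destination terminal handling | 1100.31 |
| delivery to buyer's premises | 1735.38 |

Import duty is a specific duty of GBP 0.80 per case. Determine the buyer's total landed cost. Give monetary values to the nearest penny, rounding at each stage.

FOB: the seller bears costs until goods are on board at the origin port; the buyer bears freight, insurance and all costs thereafter.
Already in the invoice (seller's account under FOB): origin terminal — exclude.
CIF value = FOB price + freight + insurance = 337386.32 + 5687.16 + 463.45 = 343536.93
Import duty = 2613 × 0.80 = 2090.40
Buyer bears: freight 5687.16 + insurance 463.45 + destination terminal 1100.31 + delivery 1735.38 + duty 2090.40 = 11076.70
Landed cost = invoice 337386.32 + 11076.70 = 348463.02

Total landed cost: GBP 348463.02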